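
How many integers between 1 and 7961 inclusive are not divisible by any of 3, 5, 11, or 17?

3632

Inclusion–exclusion gives
2653 + 1592 + 723 + 468 − 530 − 241 − 156 − 144 − 93 − 42 + 48 + 31 + 14 + 8 − 2 = 4329
7961 − 4329 = 3632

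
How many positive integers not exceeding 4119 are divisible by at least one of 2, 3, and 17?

2827

Inclusion–exclusion gives
floor(4119/2) + floor(4119/3) + floor(4119/17) − floor(4119/6) − floor(4119/34) − floor(4119/51) + floor(4119/102) = 2059 + 1373 + 242 − 686 − 121 − 80 + 40 = 2827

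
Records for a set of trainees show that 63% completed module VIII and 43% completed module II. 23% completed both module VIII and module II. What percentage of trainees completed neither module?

P(≥1) = 63 + 43 − 23 = 83%
P(none) = 100% − 83% = 17%

17%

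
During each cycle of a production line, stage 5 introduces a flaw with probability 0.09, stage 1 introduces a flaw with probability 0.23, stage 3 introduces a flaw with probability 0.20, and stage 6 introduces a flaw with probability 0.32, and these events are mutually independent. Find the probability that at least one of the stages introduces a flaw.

0.6188192

P(none) = (1 − 0.09) × (1 − 0.23) × (1 − 0.20) × (1 − 0.32) = 0.91 × 0.77 × 0.80 × 0.68 = 0.3811808
P(at least one) = 1 − 0.3811808 = 0.6188192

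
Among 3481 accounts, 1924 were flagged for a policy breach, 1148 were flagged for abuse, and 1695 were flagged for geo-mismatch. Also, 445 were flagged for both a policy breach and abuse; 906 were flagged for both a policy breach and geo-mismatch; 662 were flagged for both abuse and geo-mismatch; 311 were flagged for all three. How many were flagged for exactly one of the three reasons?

1674

N(exactly one) = 1924 + 1148 + 1695 − 2·445 − 2·906 − 2·662 + 3·311 = 1674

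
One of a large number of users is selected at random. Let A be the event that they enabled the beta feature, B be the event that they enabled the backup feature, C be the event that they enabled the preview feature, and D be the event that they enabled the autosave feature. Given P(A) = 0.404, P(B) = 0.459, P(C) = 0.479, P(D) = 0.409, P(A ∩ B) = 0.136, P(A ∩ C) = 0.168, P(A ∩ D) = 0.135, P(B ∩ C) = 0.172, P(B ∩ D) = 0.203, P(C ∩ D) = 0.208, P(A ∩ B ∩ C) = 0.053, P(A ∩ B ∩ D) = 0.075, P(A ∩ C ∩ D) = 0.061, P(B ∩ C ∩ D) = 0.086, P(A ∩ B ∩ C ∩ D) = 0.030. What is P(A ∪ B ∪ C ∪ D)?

0.974

P(A ∪ B ∪ C ∪ D) = 0.404 + 0.459 + 0.479 + 0.409 − 0.136 − 0.168 − 0.135 − 0.172 − 0.203 − 0.208 + 0.053 + 0.075 + 0.061 + 0.086 − 0.030 = 0.974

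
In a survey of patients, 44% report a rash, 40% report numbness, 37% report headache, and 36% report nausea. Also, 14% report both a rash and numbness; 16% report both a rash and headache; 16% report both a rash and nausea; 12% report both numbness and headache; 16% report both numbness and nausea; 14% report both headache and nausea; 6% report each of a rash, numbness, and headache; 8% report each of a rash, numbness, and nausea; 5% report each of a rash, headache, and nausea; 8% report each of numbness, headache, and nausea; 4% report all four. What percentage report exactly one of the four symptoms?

46%

P(exactly one) = 44 + 40 + 37 + 36 − 2·14 − 2·16 − 2·16 − 2·12 − 2·16 − 2·14 + 3·6 + 3·8 + 3·5 + 3·8 − 4·4 = 46%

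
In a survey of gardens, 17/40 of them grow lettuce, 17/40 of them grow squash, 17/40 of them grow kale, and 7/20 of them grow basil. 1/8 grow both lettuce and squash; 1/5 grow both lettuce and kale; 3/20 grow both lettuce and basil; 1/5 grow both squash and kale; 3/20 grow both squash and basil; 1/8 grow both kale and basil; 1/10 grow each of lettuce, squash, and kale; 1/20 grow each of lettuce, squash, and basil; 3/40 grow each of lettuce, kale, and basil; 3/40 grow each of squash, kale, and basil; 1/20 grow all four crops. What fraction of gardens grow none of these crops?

By inclusion–exclusion:
P(at least one) = 17/40 + 17/40 + 17/40 + 7/20 − 1/8 − 1/5 − 3/20 − 1/5 − 3/20 − 1/8 + 1/10 + 1/20 + 3/40 + 3/40 − 1/20 = 37/40
P(none) = 1 − 37/40 = 3/40

3/40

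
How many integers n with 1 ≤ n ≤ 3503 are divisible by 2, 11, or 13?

2033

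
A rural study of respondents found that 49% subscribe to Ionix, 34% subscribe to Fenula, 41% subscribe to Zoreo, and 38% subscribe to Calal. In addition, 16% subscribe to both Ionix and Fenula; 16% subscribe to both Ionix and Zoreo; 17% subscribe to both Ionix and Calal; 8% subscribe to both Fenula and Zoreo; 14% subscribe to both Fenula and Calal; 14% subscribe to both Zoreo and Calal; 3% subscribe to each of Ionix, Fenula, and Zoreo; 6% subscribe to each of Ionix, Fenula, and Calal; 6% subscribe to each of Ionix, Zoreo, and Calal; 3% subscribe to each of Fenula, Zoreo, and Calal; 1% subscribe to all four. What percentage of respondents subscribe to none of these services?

6%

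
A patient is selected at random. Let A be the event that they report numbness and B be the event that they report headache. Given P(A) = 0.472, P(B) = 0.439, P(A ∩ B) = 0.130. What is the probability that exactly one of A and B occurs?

Using the inclusion–exclusion count for exactly one event:
P(exactly one) = 0.472 + 0.439 − 2·0.130 = 0.651

0.651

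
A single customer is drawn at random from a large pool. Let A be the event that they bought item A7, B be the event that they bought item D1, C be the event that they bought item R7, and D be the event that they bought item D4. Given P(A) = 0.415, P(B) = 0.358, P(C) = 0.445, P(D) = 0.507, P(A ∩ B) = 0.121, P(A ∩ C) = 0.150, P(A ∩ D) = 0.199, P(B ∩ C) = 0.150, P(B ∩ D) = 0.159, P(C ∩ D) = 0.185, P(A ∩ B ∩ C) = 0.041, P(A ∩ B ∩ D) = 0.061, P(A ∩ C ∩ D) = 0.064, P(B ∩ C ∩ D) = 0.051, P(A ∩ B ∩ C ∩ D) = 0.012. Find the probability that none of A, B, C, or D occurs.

0.034

Inclusion–exclusion gives
P(A ∪ B ∪ C ∪ D) = 0.415 + 0.358 + 0.445 + 0.507 − 0.121 − 0.150 − 0.199 − 0.150 − 0.159 − 0.185 + 0.041 + 0.061 + 0.064 + 0.051 − 0.012 = 0.966
P(none) = 1 − 0.966 = 0.034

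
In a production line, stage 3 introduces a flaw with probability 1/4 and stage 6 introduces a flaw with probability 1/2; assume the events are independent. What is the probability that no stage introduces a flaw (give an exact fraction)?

3/8

P(none) = (1 − 1/4) × (1 − 1/2) = 3/4 × 1/2 = 3/8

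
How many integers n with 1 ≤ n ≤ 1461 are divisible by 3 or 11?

Inclusion–exclusion gives
487 + 132 − 44 = 575

575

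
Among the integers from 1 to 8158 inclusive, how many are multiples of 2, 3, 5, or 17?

6111

By inclusion–exclusion:
floor(8158/2) + floor(8158/3) + floor(8158/5) + floor(8158/17) − floor(8158/6) − floor(8158/10) − floor(8158/34) − floor(8158/15) − floor(8158/51) − floor(8158/85) + floor(8158/30) + floor(8158/102) + floor(8158/170) + floor(8158/255) − floor(8158/510) = 4079 + 2719 + 1631 + 479 − 1359 − 815 − 239 − 543 − 159 − 95 + 271 + 79 + 47 + 31 − 15 = 6111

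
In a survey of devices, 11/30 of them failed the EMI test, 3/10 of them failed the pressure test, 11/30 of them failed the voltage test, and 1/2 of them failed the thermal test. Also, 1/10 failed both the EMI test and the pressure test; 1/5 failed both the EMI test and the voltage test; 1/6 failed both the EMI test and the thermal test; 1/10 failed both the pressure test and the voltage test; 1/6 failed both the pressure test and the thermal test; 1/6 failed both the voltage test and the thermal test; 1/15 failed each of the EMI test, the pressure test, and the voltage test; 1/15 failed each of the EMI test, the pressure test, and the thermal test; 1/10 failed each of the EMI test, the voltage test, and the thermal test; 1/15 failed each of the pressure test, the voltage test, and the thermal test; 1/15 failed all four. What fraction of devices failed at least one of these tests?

P(union) = 11/30 + 3/10 + 11/30 + 1/2 − 1/10 − 1/5 − 1/6 − 1/10 − 1/6 − 1/6 + 1/15 + 1/15 + 1/10 + 1/15 − 1/15 = 13/15

13/15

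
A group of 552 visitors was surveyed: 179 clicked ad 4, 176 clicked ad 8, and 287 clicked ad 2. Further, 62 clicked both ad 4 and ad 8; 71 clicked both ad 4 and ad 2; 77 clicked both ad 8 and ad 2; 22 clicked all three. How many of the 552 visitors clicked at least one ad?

454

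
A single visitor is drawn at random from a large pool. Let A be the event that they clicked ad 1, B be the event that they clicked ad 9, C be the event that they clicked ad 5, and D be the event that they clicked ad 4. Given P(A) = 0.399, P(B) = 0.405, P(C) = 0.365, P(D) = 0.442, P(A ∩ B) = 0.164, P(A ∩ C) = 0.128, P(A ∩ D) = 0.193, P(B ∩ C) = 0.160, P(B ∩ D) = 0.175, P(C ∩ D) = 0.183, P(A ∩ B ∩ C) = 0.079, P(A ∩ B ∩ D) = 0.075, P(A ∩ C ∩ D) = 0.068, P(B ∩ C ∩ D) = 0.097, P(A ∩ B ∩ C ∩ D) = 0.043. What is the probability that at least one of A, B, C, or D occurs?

P(A ∪ B ∪ C ∪ D) = 0.399 + 0.405 + 0.365 + 0.442 − 0.164 − 0.128 − 0.193 − 0.160 − 0.175 − 0.183 + 0.079 + 0.075 + 0.068 + 0.097 − 0.043 = 0.884

0.884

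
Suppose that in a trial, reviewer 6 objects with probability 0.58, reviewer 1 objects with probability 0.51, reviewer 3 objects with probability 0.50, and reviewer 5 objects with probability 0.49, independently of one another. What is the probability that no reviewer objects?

P(none) = (1 − 0.58) × (1 − 0.51) × (1 − 0.50) × (1 − 0.49) = 0.42 × 0.49 × 0.50 × 0.51 = 0.052479

0.052479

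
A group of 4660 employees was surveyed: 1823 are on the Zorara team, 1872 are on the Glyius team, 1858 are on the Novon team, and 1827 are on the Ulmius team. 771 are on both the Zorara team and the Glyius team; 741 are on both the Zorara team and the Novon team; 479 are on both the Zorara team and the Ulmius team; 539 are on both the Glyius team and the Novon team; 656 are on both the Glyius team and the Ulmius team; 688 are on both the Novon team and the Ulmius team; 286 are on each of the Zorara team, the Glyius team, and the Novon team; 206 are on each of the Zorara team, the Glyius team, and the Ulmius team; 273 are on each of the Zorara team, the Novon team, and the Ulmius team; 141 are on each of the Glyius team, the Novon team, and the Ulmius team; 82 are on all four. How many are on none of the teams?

330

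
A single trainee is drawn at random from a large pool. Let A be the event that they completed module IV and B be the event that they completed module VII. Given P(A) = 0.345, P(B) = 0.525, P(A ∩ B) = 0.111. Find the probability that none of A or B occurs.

By inclusion–exclusion:
P(A ∪ B) = 0.345 + 0.525 − 0.111 = 0.759
P(none) = 1 − 0.759 = 0.241

0.241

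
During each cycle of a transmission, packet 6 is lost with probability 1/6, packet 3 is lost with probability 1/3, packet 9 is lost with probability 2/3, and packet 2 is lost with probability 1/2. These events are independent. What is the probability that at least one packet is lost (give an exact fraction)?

Independence gives P(none) = ∏(1 − pᵢ).
P(none) = (1 − 1/6) × (1 − 1/3) × (1 − 2/3) × (1 − 1/2) = 5/6 × 2/3 × 1/3 × 1/2 = 5/54
P(at least one) = 1 − 5/54 = 49/54

49/54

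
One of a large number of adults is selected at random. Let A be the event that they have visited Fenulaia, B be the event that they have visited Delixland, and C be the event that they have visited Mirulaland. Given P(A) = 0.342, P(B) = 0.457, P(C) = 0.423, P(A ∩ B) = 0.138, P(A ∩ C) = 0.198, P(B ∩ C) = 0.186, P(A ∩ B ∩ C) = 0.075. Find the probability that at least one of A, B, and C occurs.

P(A ∪ B ∪ C) = 0.342 + 0.457 + 0.423 − 0.138 − 0.198 − 0.186 + 0.075 = 0.775

0.775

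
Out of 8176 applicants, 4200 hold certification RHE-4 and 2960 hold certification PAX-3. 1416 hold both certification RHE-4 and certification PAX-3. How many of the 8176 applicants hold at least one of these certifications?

|union| = 4200 + 2960 − 1416 = 5744

5744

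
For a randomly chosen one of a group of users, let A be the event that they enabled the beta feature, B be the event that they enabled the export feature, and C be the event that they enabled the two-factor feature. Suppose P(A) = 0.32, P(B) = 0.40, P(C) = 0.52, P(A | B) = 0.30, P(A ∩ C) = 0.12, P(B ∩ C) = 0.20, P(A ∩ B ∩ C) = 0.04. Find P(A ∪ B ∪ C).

P(A ∩ B) = P(B)·P(A|B) = 0.40 × 0.30 = 0.12
Apply inclusion-exclusion:
P(A ∪ B ∪ C) = 0.32 + 0.40 + 0.52 − 0.12 − 0.12 − 0.20 + 0.04 = 0.84

0.84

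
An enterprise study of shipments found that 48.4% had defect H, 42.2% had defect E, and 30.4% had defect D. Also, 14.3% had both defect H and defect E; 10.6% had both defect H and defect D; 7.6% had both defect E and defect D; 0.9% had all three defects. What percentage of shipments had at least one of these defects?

89.4%

By inclusion-exclusion,
P(at least one) = 48.4 + 42.2 + 30.4 − 14.3 − 10.6 − 7.6 + 0.9 = 89.4%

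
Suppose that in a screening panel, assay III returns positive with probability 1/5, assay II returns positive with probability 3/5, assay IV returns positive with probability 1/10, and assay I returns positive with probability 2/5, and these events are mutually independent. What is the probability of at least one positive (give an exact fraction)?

Independence gives P(none) = ∏(1 − pᵢ).
P(none) = (1 − 1/5) × (1 − 3/5) × (1 − 1/10) × (1 − 2/5) = 4/5 × 2/5 × 9/10 × 3/5 = 108/625
P(at least one) = 1 − 108/625 = 517/625

517/625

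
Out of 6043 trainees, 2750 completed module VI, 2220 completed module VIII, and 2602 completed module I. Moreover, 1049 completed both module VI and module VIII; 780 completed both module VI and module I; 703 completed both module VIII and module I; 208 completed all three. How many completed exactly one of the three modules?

3132

Using the inclusion–exclusion count for exactly one event:
|exactly one| = 2750 + 2220 + 2602 − 2·1049 − 2·780 − 2·703 + 3·208 = 3132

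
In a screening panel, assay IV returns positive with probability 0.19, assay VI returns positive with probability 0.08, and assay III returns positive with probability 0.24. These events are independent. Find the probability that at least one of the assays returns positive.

0.433648

Independence gives P(none) = ∏(1 − pᵢ).
P(none) = (1 − 0.19) × (1 − 0.08) × (1 − 0.24) = 0.81 × 0.92 × 0.76 = 0.566352
P(at least one) = 1 − 0.566352 = 0.433648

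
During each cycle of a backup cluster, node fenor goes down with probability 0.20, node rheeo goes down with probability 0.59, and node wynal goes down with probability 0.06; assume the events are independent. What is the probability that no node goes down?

P(none) = (1 − 0.20) × (1 − 0.59) × (1 − 0.06) = 0.80 × 0.41 × 0.94 = 0.30832

0.30832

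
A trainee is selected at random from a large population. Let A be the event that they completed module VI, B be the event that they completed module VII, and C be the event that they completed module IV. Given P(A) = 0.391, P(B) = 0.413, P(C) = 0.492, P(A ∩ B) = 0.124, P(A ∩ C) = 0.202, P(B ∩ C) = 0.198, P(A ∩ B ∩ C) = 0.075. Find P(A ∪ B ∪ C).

0.847

Using inclusion–exclusion:
P(A ∪ B ∪ C) = 0.391 + 0.413 + 0.492 − 0.124 − 0.202 − 0.198 + 0.075 = 0.847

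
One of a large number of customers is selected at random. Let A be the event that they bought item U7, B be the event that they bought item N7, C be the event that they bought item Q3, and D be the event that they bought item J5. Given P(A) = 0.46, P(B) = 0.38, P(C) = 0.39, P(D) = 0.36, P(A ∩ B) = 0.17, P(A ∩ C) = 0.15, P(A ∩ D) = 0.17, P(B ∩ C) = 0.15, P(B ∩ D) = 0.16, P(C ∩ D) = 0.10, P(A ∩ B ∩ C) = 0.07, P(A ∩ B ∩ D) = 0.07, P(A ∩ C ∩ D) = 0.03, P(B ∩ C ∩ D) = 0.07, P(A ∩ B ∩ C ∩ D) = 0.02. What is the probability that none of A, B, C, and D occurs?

Using inclusion–exclusion:
P(A ∪ B ∪ C ∪ D) = 0.46 + 0.38 + 0.39 + 0.36 − 0.17 − 0.15 − 0.17 − 0.15 − 0.16 − 0.10 + 0.07 + 0.07 + 0.03 + 0.07 − 0.02 = 0.91
P(none) = 1 − 0.91 = 0.09

0.09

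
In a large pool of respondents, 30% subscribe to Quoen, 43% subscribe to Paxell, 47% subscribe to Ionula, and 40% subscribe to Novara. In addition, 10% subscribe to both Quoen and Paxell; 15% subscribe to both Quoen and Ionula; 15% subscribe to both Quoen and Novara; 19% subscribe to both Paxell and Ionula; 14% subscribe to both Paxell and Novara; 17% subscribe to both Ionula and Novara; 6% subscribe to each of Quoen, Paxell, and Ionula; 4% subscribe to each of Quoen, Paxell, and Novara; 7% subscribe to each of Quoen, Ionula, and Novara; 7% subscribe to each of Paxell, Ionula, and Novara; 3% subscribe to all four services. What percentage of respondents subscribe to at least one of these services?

91%

By inclusion-exclusion,
P(union) = 30 + 43 + 47 + 40 − 10 − 15 − 15 − 19 − 14 − 17 + 6 + 4 + 7 + 7 − 3 = 91%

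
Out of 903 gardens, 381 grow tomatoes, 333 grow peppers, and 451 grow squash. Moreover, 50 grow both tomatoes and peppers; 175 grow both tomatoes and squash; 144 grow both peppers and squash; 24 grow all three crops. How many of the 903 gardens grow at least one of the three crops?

|at least one| = 381 + 333 + 451 − 50 − 175 − 144 + 24 = 820

820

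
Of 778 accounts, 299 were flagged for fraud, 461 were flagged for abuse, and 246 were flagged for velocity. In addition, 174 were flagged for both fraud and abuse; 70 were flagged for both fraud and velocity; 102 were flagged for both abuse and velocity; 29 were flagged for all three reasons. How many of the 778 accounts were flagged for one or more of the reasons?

Using inclusion–exclusion:
|at least one| = 299 + 461 + 246 − 174 − 70 − 102 + 29 = 689

689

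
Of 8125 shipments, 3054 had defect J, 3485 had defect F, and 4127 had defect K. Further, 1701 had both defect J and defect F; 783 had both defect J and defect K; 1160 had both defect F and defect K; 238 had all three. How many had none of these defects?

N(≥1) = 3054 + 3485 + 4127 − 1701 − 783 − 1160 + 238 = 7260
None: 8125 − 7260 = 865

865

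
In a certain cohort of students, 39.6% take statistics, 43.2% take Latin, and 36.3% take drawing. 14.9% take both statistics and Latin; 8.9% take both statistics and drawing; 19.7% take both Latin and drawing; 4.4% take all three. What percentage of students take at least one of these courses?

80.0%

P(≥1) = 39.6 + 43.2 + 36.3 − 14.9 − 8.9 − 19.7 + 4.4 = 80.0%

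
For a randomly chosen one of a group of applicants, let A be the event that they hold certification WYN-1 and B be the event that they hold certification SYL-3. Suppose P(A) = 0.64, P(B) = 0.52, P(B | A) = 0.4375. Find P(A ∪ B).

0.88

P(A ∩ B) = P(A)·P(B|A) = 0.64 × 0.4375 = 0.28
P(A ∪ B) = 0.64 + 0.52 − 0.28 = 0.88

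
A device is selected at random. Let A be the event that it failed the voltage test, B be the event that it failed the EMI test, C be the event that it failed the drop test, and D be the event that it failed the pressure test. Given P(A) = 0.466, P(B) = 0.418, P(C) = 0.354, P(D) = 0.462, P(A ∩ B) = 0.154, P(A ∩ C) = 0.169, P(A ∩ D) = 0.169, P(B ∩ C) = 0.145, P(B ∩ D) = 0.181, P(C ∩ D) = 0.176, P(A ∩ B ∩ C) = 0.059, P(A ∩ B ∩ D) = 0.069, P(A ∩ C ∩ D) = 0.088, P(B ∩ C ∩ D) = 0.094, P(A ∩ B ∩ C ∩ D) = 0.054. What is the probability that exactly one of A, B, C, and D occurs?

P(exactly one) = 0.466 + 0.418 + 0.354 + 0.462 − 2·0.154 − 2·0.169 − 2·0.169 − 2·0.145 − 2·0.181 − 2·0.176 + 3·0.059 + 3·0.069 + 3·0.088 + 3·0.094 − 4·0.054 = 0.426

0.426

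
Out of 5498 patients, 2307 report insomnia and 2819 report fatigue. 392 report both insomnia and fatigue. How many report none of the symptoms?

764

Using inclusion–exclusion:
|at least one| = 2307 + 2819 − 392 = 4734
None: 5498 − 4734 = 764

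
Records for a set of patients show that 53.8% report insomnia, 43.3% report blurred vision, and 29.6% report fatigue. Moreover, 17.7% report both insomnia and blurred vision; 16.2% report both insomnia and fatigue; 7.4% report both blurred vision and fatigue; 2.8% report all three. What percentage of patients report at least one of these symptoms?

88.2%

By inclusion–exclusion:
P(union) = 53.8 + 43.3 + 29.6 − 17.7 − 16.2 − 7.4 + 2.8 = 88.2%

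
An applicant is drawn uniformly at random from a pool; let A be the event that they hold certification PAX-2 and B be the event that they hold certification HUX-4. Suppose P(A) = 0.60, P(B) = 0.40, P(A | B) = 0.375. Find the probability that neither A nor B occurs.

P(A ∩ B) = P(B)·P(A|B) = 0.40 × 0.375 = 0.15
Apply inclusion-exclusion:
P(A ∪ B) = 0.60 + 0.40 − 0.15 = 0.85
P(none) = 1 − 0.85 = 0.15

0.15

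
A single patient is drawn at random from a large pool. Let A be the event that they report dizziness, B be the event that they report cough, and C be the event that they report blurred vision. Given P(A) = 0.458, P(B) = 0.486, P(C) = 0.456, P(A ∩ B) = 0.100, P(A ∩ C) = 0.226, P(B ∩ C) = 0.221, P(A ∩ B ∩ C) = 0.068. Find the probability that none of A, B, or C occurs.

0.079

By inclusion–exclusion:
P(A ∪ B ∪ C) = 0.458 + 0.486 + 0.456 − 0.100 − 0.226 − 0.221 + 0.068 = 0.921
P(none) = 1 − 0.921 = 0.079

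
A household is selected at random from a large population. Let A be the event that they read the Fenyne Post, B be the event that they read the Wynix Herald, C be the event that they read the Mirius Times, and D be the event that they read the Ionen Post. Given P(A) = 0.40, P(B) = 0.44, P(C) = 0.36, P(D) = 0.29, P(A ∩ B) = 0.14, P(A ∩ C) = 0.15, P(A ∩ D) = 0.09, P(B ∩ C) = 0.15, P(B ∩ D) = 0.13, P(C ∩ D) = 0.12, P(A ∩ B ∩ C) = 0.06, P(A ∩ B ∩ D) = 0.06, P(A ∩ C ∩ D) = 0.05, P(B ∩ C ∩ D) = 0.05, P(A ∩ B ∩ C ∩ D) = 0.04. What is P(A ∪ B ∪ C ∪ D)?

0.89

P(A ∪ B ∪ C ∪ D) = 0.40 + 0.44 + 0.36 + 0.29 − 0.14 − 0.15 − 0.09 − 0.15 − 0.13 − 0.12 + 0.06 + 0.06 + 0.05 + 0.05 − 0.04 = 0.89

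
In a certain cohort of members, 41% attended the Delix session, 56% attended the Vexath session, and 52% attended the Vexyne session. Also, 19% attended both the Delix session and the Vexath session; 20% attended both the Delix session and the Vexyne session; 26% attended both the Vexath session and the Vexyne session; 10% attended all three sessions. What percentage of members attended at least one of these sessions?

Apply inclusion-exclusion:
P(≥1) = 41 + 56 + 52 − 19 − 20 − 26 + 10 = 94%

94%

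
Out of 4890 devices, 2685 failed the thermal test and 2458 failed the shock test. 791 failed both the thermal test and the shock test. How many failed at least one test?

Using inclusion–exclusion:
|union| = 2685 + 2458 − 791 = 4352

4352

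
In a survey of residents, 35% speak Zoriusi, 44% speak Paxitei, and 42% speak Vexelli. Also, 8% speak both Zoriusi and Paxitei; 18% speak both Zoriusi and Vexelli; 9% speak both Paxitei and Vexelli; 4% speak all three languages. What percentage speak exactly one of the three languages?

63%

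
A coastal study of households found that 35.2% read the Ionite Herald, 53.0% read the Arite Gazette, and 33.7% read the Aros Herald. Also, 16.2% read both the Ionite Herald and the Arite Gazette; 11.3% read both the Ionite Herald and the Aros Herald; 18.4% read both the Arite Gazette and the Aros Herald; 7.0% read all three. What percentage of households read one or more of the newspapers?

By inclusion-exclusion,
P(≥1) = 35.2 + 53.0 + 33.7 − 16.2 − 11.3 − 18.4 + 7.0 = 83.0%

83.0%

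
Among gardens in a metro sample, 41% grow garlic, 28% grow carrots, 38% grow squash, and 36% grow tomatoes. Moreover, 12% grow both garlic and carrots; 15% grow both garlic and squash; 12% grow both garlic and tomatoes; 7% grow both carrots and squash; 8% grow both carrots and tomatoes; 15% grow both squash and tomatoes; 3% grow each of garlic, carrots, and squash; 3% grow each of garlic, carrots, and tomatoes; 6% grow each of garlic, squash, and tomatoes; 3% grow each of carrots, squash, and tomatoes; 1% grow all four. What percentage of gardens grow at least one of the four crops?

P(at least one) = 41 + 28 + 38 + 36 − 12 − 15 − 12 − 7 − 8 − 15 + 3 + 3 + 6 + 3 − 1 = 88%

88%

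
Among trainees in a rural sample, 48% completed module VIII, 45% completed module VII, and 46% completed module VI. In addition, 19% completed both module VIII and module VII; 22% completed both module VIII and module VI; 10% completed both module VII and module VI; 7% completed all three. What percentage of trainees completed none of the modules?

5%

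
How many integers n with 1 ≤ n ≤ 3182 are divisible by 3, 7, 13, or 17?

Inclusion–exclusion gives
floor(3182/3) + floor(3182/7) + floor(3182/13) + floor(3182/17) − floor(3182/21) − floor(3182/39) − floor(3182/51) − floor(3182/91) − floor(3182/119) − floor(3182/221) + floor(3182/273) + floor(3182/357) + floor(3182/663) + floor(3182/1547) − floor(3182/4641) = 1060 + 454 + 244 + 187 − 151 − 81 − 62 − 34 − 26 − 14 + 11 + 8 + 4 + 2 − 0 = 1602

1602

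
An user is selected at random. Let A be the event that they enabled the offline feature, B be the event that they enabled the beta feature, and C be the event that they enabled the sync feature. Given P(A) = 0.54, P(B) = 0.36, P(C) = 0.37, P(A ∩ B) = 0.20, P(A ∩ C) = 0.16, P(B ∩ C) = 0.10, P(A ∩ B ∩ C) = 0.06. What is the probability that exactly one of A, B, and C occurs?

0.53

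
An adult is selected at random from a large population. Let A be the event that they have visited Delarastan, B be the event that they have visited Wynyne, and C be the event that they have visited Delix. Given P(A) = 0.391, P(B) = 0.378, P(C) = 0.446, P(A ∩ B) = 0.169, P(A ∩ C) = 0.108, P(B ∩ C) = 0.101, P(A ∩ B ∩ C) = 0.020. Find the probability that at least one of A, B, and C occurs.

P(A ∪ B ∪ C) = 0.391 + 0.378 + 0.446 − 0.169 − 0.108 − 0.101 + 0.020 = 0.857

0.857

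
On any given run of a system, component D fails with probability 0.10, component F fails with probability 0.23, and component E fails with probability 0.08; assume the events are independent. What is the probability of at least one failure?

0.36244

P(none) = (1 − 0.10) × (1 − 0.23) × (1 − 0.08) = 0.90 × 0.77 × 0.92 = 0.63756
P(at least one) = 1 − 0.63756 = 0.36244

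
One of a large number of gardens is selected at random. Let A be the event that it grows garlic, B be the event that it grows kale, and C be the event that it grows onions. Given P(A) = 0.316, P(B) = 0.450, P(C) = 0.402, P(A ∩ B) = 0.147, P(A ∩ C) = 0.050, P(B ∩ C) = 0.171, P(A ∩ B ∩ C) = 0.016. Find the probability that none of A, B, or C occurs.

P(A ∪ B ∪ C) = 0.316 + 0.450 + 0.402 − 0.147 − 0.050 − 0.171 + 0.016 = 0.816
P(none) = 1 − 0.816 = 0.184

0.184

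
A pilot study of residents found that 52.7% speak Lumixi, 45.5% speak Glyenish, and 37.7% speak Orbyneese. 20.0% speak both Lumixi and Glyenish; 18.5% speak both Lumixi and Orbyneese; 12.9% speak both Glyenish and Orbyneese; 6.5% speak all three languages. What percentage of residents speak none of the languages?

9.0%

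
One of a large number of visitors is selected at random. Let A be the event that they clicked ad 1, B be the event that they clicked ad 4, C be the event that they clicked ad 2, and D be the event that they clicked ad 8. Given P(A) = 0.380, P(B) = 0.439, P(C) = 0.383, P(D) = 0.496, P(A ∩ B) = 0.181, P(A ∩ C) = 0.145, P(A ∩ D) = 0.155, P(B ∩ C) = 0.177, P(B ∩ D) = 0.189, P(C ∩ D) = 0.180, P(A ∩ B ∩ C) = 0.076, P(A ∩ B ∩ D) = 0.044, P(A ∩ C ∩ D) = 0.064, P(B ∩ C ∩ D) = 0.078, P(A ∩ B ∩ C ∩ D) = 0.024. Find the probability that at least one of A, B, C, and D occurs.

0.909

By inclusion-exclusion,
P(A ∪ B ∪ C ∪ D) = 0.380 + 0.439 + 0.383 + 0.496 − 0.181 − 0.145 − 0.155 − 0.177 − 0.189 − 0.180 + 0.076 + 0.044 + 0.064 + 0.078 − 0.024 = 0.909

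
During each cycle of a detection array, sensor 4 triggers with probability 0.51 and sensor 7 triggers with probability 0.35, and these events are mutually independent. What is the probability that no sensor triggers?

0.3185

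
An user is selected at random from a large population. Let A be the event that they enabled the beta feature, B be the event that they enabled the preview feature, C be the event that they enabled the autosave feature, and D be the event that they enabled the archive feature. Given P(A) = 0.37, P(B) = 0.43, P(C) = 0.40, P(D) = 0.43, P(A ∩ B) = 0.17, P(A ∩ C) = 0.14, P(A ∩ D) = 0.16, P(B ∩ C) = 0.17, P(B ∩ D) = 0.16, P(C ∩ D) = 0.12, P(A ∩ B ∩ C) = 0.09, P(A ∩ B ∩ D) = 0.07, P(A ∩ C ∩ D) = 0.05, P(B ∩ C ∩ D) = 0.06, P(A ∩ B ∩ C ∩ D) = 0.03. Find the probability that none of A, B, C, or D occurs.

0.05

By inclusion-exclusion,
P(A ∪ B ∪ C ∪ D) = 0.37 + 0.43 + 0.40 + 0.43 − 0.17 − 0.14 − 0.16 − 0.17 − 0.16 − 0.12 + 0.09 + 0.07 + 0.05 + 0.06 − 0.03 = 0.95
P(none) = 1 − 0.95 = 0.05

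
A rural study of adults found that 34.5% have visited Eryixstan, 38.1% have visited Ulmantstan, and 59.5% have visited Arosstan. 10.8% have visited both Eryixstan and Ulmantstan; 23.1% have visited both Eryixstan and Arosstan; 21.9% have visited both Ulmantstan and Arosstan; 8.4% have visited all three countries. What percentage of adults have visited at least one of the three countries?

84.7%

By inclusion–exclusion:
P(at least one) = 34.5 + 38.1 + 59.5 − 10.8 − 23.1 − 21.9 + 8.4 = 84.7%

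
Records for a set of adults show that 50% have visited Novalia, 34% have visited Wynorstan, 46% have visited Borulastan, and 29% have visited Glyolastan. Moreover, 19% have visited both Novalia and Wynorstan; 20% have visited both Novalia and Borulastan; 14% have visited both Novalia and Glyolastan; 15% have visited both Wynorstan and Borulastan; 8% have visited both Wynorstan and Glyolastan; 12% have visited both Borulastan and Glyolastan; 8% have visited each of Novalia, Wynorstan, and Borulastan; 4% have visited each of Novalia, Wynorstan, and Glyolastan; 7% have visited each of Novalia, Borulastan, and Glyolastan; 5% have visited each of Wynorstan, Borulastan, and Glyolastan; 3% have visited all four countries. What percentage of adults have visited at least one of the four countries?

92%

P(union) = 50 + 34 + 46 + 29 − 19 − 20 − 14 − 15 − 8 − 12 + 8 + 4 + 7 + 5 − 3 = 92%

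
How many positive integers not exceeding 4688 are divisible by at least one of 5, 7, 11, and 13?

Using inclusion–exclusion:
937 + 669 + 426 + 360 − 133 − 85 − 72 − 60 − 51 − 32 + 12 + 10 + 6 + 4 − 0 = 1991

1991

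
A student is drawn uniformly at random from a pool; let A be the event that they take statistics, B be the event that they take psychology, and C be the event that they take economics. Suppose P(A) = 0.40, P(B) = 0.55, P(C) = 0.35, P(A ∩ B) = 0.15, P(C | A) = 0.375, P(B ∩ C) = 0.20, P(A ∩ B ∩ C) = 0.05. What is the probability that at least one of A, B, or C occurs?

P(A ∩ C) = P(A)·P(C|A) = 0.40 × 0.375 = 0.15
By inclusion–exclusion:
P(A ∪ B ∪ C) = 0.40 + 0.55 + 0.35 − 0.15 − 0.15 − 0.20 + 0.05 = 0.85

0.85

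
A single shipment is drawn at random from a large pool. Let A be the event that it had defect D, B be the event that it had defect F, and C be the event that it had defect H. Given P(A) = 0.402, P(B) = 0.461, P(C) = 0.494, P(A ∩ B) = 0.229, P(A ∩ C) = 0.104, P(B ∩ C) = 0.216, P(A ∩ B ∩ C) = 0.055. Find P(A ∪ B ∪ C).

0.863

Apply inclusion-exclusion:
P(A ∪ B ∪ C) = 0.402 + 0.461 + 0.494 − 0.229 − 0.104 − 0.216 + 0.055 = 0.863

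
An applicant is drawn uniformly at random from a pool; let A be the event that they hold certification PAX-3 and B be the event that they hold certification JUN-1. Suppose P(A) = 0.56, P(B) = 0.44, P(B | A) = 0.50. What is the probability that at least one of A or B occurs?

0.72

P(A ∩ B) = P(A)·P(B|A) = 0.56 × 0.50 = 0.28
P(A ∪ B) = 0.56 + 0.44 − 0.28 = 0.72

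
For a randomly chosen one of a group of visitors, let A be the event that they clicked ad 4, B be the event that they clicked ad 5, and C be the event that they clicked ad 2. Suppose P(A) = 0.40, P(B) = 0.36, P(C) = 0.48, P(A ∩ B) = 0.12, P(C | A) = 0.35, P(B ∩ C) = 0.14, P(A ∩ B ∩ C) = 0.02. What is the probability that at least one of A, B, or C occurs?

0.86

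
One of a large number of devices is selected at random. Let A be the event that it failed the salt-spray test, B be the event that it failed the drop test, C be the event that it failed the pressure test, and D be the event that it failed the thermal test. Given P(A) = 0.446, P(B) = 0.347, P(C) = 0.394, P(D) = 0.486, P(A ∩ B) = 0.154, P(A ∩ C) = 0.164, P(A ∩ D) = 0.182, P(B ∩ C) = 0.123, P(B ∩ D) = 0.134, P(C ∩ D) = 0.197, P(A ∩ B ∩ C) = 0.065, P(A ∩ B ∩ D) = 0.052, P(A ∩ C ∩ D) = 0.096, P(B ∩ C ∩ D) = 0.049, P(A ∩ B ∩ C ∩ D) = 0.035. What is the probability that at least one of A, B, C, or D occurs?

P(A ∪ B ∪ C ∪ D) = 0.446 + 0.347 + 0.394 + 0.486 − 0.154 − 0.164 − 0.182 − 0.123 − 0.134 − 0.197 + 0.065 + 0.052 + 0.096 + 0.049 − 0.035 = 0.946

0.946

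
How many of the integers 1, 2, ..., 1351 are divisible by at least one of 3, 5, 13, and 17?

725

Inclusion–exclusion gives
floor(1351/3) + floor(1351/5) + floor(1351/13) + floor(1351/17) − floor(1351/15) − floor(1351/39) − floor(1351/51) − floor(1351/65) − floor(1351/85) − floor(1351/221) + floor(1351/195) + floor(1351/255) + floor(1351/663) + floor(1351/1105) − floor(1351/3315) = 450 + 270 + 103 + 79 − 90 − 34 − 26 − 20 − 15 − 6 + 6 + 5 + 2 + 1 − 0 = 725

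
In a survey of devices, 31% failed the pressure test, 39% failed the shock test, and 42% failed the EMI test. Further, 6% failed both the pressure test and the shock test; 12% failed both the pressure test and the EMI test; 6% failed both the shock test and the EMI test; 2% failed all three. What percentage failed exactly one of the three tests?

P(exactly one) = 31 + 39 + 42 − 2·6 − 2·12 − 2·6 + 3·2 = 70%

70%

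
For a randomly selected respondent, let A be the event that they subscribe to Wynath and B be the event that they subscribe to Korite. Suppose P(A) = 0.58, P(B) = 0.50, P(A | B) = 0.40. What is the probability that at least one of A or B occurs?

0.88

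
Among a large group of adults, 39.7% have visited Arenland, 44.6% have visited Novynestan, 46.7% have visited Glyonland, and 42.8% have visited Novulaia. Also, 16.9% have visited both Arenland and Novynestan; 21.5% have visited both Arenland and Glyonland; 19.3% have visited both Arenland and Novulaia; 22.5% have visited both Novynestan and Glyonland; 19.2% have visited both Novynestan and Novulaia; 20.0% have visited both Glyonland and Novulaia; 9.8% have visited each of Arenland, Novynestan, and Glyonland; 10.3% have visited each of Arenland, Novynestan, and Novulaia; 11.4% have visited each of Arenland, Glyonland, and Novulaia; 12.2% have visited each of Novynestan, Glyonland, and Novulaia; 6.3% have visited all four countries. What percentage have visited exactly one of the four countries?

By inclusion–exclusion (exactly-one form):
P(exactly one) = 39.7 + 44.6 + 46.7 + 42.8 − 2·16.9 − 2·21.5 − 2·19.3 − 2·22.5 − 2·19.2 − 2·20.0 + 3·9.8 + 3·10.3 + 3·11.4 + 3·12.2 − 4·6.3 = 40.9%

40.9%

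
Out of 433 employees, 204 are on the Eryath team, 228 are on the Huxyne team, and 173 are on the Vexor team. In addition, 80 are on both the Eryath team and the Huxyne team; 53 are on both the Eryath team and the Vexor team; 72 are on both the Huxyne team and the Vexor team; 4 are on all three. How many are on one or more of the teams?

404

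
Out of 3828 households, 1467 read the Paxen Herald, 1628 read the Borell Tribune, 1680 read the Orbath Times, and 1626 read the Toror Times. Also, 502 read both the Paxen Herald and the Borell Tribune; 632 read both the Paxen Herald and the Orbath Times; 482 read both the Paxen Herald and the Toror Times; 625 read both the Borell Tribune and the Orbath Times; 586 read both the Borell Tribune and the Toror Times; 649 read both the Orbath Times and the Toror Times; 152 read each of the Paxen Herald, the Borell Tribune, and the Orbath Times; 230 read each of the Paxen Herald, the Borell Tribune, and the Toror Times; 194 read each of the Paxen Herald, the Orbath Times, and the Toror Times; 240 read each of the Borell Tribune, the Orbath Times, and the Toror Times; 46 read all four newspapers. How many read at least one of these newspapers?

3695

Apply inclusion-exclusion:
N(≥1) = 1467 + 1628 + 1680 + 1626 − 502 − 632 − 482 − 625 − 586 − 649 + 152 + 230 + 194 + 240 − 46 = 3695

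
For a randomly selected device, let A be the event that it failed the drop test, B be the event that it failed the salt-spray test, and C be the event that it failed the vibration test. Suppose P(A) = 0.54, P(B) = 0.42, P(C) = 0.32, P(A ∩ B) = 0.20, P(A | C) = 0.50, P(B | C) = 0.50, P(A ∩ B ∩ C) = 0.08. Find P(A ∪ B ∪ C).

P(A ∩ C) = P(C)·P(A|C) = 0.32 × 0.50 = 0.16
P(B ∩ C) = P(C)·P(B|C) = 0.32 × 0.50 = 0.16
P(A ∪ B ∪ C) = 0.54 + 0.42 + 0.32 − 0.20 − 0.16 − 0.16 + 0.08 = 0.84

0.84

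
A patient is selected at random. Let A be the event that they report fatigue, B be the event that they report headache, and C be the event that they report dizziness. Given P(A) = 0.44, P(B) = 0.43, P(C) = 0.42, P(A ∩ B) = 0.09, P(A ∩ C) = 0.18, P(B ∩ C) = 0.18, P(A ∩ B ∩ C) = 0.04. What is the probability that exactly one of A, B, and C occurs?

Using the inclusion–exclusion count for exactly one event:
P(exactly one) = 0.44 + 0.43 + 0.42 − 2·0.09 − 2·0.18 − 2·0.18 + 3·0.04 = 0.51

0.51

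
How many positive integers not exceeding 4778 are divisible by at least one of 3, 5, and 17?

2379

Apply inclusion-exclusion:
floor(4778/3) + floor(4778/5) + floor(4778/17) − floor(4778/15) − floor(4778/51) − floor(4778/85) + floor(4778/255) = 1592 + 955 + 281 − 318 − 93 − 56 + 18 = 2379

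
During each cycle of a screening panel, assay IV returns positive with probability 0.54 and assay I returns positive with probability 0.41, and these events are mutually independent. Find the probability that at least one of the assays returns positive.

P(none) = (1 − 0.54) × (1 − 0.41) = 0.46 × 0.59 = 0.2714
P(at least one) = 1 − 0.2714 = 0.7286

0.7286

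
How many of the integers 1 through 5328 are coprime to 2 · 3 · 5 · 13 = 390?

floor(5328/2) + floor(5328/3) + floor(5328/5) + floor(5328/13) − floor(5328/6) − floor(5328/10) − floor(5328/26) − floor(5328/15) − floor(5328/39) − floor(5328/65) + floor(5328/30) + floor(5328/78) + floor(5328/130) + floor(5328/195) − floor(5328/390) = 2664 + 1776 + 1065 + 409 − 888 − 532 − 204 − 355 − 136 − 81 + 177 + 68 + 40 + 27 − 13 = 4017
5328 − 4017 = 1311

1311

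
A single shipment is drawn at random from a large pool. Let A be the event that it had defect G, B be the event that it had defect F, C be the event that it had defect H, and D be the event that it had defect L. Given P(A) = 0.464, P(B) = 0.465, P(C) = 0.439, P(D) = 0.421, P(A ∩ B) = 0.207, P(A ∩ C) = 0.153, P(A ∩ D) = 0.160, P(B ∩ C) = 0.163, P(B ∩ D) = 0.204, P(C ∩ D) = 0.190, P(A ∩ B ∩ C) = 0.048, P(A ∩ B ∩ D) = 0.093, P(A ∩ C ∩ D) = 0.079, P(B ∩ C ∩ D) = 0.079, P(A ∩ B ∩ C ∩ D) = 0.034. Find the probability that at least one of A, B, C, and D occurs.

By inclusion–exclusion:
P(A ∪ B ∪ C ∪ D) = 0.464 + 0.465 + 0.439 + 0.421 − 0.207 − 0.153 − 0.160 − 0.163 − 0.204 − 0.190 + 0.048 + 0.093 + 0.079 + 0.079 − 0.034 = 0.977

0.977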